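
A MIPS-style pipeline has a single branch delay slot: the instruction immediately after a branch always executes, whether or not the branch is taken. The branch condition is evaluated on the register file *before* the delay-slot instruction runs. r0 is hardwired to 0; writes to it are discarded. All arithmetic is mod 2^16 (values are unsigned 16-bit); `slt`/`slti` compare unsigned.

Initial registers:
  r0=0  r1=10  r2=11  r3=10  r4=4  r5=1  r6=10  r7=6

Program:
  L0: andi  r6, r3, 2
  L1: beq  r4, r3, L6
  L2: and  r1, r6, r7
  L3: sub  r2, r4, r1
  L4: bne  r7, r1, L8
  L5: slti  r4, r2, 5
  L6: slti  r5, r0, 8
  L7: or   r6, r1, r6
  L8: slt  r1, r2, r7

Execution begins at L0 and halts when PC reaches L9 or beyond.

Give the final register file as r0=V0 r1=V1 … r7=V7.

r0=0 r1=1 r2=2 r3=10 r4=1 r5=1 r6=2 r7=6

PC=0  andi  r6, r3, 2        | r0=0 r1=10 r2=11 r3=10 r4=4 r5=1 r6=2 r7=6
PC=1  beq  r4, r3, L6        | r0=0 r1=10 r2=11 r3=10 r4=4 r5=1 r6=2 r7=6  [not taken]
PC=2  and  r1, r6, r7        | r0=0 r1=2 r2=11 r3=10 r4=4 r5=1 r6=2 r7=6
PC=3  sub  r2, r4, r1        | r0=0 r1=2 r2=2 r3=10 r4=4 r5=1 r6=2 r7=6
PC=4  bne  r7, r1, L8        | r0=0 r1=2 r2=2 r3=10 r4=4 r5=1 r6=2 r7=6  [TAKEN]
PC=5  slti  r4, r2, 5        | r0=0 r1=2 r2=2 r3=10 r4=1 r5=1 r6=2 r7=6
PC=8  slt  r1, r2, r7        | r0=0 r1=1 r2=2 r3=10 r4=1 r5=1 r6=2 r7=6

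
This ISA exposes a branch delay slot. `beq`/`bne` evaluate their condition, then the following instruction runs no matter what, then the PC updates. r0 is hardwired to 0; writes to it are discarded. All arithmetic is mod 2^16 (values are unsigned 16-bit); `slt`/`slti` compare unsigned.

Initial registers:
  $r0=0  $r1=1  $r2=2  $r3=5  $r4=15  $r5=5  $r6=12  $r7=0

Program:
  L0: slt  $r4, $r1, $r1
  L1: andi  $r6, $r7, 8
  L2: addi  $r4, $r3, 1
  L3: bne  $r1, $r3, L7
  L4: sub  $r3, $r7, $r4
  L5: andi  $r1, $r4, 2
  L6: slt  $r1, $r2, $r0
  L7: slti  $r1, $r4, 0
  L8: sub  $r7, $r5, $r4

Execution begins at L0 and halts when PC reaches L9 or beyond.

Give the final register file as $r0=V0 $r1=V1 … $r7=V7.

$r0=0 $r1=0 $r2=2 $r3=65530 $r4=6 $r5=5 $r6=0 $r7=65535

  step pc=0: slt  $r4, $r1, $r1  regs=(0,1,2,5,0,5,12,0)
  step pc=1: andi  $r6, $r7, 8  regs=(0,1,2,5,0,5,0,0)
  step pc=2: addi  $r4, $r3, 1  regs=(0,1,2,5,6,5,0,0)
  step pc=3: bne  $r1, $r3, L7  cond=T  regs=(0,1,2,5,6,5,0,0)
  step pc=4: sub  $r3, $r7, $r4  regs=(0,1,2,65530,6,5,0,0)
  step pc=7: slti  $r1, $r4, 0  regs=(0,0,2,65530,6,5,0,0)
  step pc=8: sub  $r7, $r5, $r4  regs=(0,0,2,65530,6,5,0,65535)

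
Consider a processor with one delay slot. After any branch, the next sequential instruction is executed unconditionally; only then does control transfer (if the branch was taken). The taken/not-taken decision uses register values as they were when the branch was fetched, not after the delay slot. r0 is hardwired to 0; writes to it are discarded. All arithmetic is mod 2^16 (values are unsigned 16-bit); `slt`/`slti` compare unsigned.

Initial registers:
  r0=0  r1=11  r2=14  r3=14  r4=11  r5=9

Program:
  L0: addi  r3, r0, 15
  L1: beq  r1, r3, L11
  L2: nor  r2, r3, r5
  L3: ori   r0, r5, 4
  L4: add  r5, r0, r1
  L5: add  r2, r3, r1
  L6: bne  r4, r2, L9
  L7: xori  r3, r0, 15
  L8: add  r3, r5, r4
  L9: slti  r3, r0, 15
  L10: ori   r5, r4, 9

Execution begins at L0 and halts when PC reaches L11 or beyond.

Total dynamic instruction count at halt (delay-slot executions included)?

10

PC=0  addi  r3, r0, 15       | r0=0 r1=11 r2=14 r3=15 r4=11 r5=9
PC=1  beq  r1, r3, L11       | r0=0 r1=11 r2=14 r3=15 r4=11 r5=9  [not taken]
PC=2  nor  r2, r3, r5        | r0=0 r1=11 r2=65520 r3=15 r4=11 r5=9
PC=3  ori   r0, r5, 4        | r0=0 r1=11 r2=65520 r3=15 r4=11 r5=9
PC=4  add  r5, r0, r1        | r0=0 r1=11 r2=65520 r3=15 r4=11 r5=11
PC=5  add  r2, r3, r1        | r0=0 r1=11 r2=26 r3=15 r4=11 r5=11
PC=6  bne  r4, r2, L9        | r0=0 r1=11 r2=26 r3=15 r4=11 r5=11  [TAKEN]
PC=7  xori  r3, r0, 15       | r0=0 r1=11 r2=26 r3=15 r4=11 r5=11
PC=9  slti  r3, r0, 15       | r0=0 r1=11 r2=26 r3=1 r4=11 r5=11
PC=10 ori   r5, r4, 9        | r0=0 r1=11 r2=26 r3=1 r4=11 r5=11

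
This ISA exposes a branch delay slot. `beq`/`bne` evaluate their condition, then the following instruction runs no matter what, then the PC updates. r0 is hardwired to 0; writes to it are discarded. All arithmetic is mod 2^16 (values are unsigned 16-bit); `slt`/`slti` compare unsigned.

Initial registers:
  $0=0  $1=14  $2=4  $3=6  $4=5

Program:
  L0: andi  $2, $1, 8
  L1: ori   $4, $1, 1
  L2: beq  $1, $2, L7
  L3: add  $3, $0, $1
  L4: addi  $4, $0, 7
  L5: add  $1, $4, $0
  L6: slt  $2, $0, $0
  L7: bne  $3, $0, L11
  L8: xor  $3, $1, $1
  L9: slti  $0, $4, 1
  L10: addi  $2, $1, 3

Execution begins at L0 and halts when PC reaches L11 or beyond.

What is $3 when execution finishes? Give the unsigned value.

PC=0  andi  $2, $1, 8        | $0=0 $1=14 $2=8 $3=6 $4=5
PC=1  ori   $4, $1, 1        | $0=0 $1=14 $2=8 $3=6 $4=15
PC=2  beq  $1, $2, L7        | $0=0 $1=14 $2=8 $3=6 $4=15  [not taken]
PC=3  add  $3, $0, $1        | $0=0 $1=14 $2=8 $3=14 $4=15
PC=4  addi  $4, $0, 7        | $0=0 $1=14 $2=8 $3=14 $4=7
PC=5  add  $1, $4, $0        | $0=0 $1=7 $2=8 $3=14 $4=7
PC=6  slt  $2, $0, $0        | $0=0 $1=7 $2=0 $3=14 $4=7
PC=7  bne  $3, $0, L11       | $0=0 $1=7 $2=0 $3=14 $4=7  [TAKEN]
PC=8  xor  $3, $1, $1        | $0=0 $1=7 $2=0 $3=0 $4=7

0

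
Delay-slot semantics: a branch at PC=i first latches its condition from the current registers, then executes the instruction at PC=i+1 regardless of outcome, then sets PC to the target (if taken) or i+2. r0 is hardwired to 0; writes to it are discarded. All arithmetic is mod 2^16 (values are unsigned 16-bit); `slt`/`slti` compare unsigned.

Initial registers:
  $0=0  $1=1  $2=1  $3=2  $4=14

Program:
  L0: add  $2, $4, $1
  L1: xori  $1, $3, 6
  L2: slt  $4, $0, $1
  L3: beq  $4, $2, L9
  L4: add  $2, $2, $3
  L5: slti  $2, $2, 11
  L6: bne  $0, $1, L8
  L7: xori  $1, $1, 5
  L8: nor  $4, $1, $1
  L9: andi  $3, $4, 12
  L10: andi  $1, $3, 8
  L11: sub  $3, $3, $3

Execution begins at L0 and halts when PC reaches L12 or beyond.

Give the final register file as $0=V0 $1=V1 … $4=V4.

$0=0 $1=8 $2=0 $3=0 $4=65534

#0 add  $2, $4, $1 ; 0/1/15/2/14
#1 xori  $1, $3, 6 ; 0/4/15/2/14
#2 slt  $4, $0, $1 ; 0/4/15/2/1
#3 beq  $4, $2, L9 ; 0/4/15/2/1 ; →fallthru
#4 add  $2, $2, $3 ; 0/4/17/2/1
#5 slti  $2, $2, 11 ; 0/4/0/2/1
#6 bne  $0, $1, L8 ; 0/4/0/2/1 ; →target
#7 xori  $1, $1, 5 ; 0/1/0/2/1
#8 nor  $4, $1, $1 ; 0/1/0/2/65534
#9 andi  $3, $4, 12 ; 0/1/0/12/65534
#10 andi  $1, $3, 8 ; 0/8/0/12/65534
#11 sub  $3, $3, $3 ; 0/8/0/0/65534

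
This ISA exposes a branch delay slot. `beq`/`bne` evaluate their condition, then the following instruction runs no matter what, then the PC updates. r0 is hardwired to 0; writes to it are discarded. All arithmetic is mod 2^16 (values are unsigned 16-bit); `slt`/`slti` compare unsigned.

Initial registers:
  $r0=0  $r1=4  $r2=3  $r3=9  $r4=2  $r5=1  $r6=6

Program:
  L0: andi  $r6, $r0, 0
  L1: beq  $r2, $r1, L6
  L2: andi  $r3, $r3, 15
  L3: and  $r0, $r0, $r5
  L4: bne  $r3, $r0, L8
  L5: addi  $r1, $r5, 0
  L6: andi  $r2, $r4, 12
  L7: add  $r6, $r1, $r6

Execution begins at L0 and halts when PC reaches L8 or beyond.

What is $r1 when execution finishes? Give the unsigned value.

1

#0 andi  $r6, $r0, 0 ; 0/4/3/9/2/1/0
#1 beq  $r2, $r1, L6 ; 0/4/3/9/2/1/0 ; →fallthru
#2 andi  $r3, $r3, 15 ; 0/4/3/9/2/1/0
#3 and  $r0, $r0, $r5 ; 0/4/3/9/2/1/0
#4 bne  $r3, $r0, L8 ; 0/4/3/9/2/1/0 ; →target
#5 addi  $r1, $r5, 0 ; 0/1/3/9/2/1/0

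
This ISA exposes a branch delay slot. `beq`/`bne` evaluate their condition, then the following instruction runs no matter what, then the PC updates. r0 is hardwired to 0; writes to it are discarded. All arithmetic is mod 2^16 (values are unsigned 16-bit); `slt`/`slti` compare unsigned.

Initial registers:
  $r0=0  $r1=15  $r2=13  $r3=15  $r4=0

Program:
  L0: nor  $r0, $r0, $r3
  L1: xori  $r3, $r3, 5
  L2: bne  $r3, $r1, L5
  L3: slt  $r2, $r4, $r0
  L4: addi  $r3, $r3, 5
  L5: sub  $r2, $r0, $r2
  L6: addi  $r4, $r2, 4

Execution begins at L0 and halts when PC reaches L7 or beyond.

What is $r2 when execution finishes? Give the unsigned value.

0

  step pc=0: nor  $r0, $r0, $r3  regs=(0,15,13,15,0)
  step pc=1: xori  $r3, $r3, 5  regs=(0,15,13,10,0)
  step pc=2: bne  $r3, $r1, L5  cond=T  regs=(0,15,13,10,0)
  step pc=3: slt  $r2, $r4, $r0  regs=(0,15,0,10,0)
  step pc=5: sub  $r2, $r0, $r2  regs=(0,15,0,10,0)
  step pc=6: addi  $r4, $r2, 4  regs=(0,15,0,10,4)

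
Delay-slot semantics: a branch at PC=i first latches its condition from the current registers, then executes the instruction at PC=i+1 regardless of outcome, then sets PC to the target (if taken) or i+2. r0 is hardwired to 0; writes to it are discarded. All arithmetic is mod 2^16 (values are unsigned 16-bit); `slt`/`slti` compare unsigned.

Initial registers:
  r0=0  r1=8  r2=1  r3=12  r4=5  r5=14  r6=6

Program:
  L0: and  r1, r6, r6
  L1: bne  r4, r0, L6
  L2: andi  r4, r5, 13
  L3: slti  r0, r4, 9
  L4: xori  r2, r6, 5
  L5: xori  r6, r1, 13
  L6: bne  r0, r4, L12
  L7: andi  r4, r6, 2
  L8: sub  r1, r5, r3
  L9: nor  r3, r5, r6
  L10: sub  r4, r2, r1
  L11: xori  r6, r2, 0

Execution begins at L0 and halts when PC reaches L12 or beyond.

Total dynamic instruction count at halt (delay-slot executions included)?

5

  step pc=0: and  r1, r6, r6  regs=(0,6,1,12,5,14,6)
  step pc=1: bne  r4, r0, L6  cond=T  regs=(0,6,1,12,5,14,6)
  step pc=2: andi  r4, r5, 13  regs=(0,6,1,12,12,14,6)
  step pc=6: bne  r0, r4, L12  cond=T  regs=(0,6,1,12,12,14,6)
  step pc=7: andi  r4, r6, 2  regs=(0,6,1,12,2,14,6)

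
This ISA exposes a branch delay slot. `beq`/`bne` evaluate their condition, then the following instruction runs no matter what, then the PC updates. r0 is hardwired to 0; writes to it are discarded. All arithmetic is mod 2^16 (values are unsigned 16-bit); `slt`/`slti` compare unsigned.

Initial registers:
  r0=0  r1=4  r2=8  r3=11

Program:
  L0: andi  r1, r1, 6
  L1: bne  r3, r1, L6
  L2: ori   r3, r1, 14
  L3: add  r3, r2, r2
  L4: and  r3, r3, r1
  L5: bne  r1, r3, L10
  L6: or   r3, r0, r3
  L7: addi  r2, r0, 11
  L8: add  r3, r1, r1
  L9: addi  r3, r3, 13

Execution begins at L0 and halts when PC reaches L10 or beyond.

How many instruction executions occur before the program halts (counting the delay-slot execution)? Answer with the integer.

  step pc=0: andi  r1, r1, 6  regs=(0,4,8,11)
  step pc=1: bne  r3, r1, L6  cond=T  regs=(0,4,8,11)
  step pc=2: ori   r3, r1, 14  regs=(0,4,8,14)
  step pc=6: or   r3, r0, r3  regs=(0,4,8,14)
  step pc=7: addi  r2, r0, 11  regs=(0,4,11,14)
  step pc=8: add  r3, r1, r1  regs=(0,4,11,8)
  step pc=9: addi  r3, r3, 13  regs=(0,4,11,21)

7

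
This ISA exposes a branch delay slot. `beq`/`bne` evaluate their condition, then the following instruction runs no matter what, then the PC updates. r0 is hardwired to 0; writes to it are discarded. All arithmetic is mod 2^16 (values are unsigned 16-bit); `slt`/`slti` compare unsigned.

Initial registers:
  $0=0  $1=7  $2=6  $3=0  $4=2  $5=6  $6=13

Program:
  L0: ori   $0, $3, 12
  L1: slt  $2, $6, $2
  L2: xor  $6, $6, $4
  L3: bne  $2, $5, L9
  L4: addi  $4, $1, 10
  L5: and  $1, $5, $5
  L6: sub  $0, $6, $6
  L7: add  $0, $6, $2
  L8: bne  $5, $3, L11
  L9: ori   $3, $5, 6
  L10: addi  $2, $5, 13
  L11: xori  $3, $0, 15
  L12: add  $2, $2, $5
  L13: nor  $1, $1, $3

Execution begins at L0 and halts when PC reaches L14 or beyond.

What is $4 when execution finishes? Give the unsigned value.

PC=0  ori   $0, $3, 12       | $0=0 $1=7 $2=6 $3=0 $4=2 $5=6 $6=13
PC=1  slt  $2, $6, $2        | $0=0 $1=7 $2=0 $3=0 $4=2 $5=6 $6=13
PC=2  xor  $6, $6, $4        | $0=0 $1=7 $2=0 $3=0 $4=2 $5=6 $6=15
PC=3  bne  $2, $5, L9        | $0=0 $1=7 $2=0 $3=0 $4=2 $5=6 $6=15  [TAKEN]
PC=4  addi  $4, $1, 10       | $0=0 $1=7 $2=0 $3=0 $4=17 $5=6 $6=15
PC=9  ori   $3, $5, 6        | $0=0 $1=7 $2=0 $3=6 $4=17 $5=6 $6=15
PC=10 addi  $2, $5, 13       | $0=0 $1=7 $2=19 $3=6 $4=17 $5=6 $6=15
PC=11 xori  $3, $0, 15       | $0=0 $1=7 $2=19 $3=15 $4=17 $5=6 $6=15
PC=12 add  $2, $2, $5        | $0=0 $1=7 $2=25 $3=15 $4=17 $5=6 $6=15
PC=13 nor  $1, $1, $3        | $0=0 $1=65520 $2=25 $3=15 $4=17 $5=6 $6=15

17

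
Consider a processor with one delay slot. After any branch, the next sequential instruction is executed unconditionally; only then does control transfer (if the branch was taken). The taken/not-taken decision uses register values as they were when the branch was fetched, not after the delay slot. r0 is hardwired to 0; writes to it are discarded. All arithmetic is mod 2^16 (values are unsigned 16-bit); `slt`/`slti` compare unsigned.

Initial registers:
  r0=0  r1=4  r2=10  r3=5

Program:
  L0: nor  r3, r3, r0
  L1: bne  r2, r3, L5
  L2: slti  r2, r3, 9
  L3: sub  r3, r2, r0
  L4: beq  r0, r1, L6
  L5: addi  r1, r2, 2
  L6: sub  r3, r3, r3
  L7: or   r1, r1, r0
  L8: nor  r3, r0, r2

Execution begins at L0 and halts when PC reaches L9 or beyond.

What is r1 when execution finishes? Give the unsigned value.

2

[0] nor  r3, r3, r0  →  {r0:0, r1:4, r2:10, r3:65530}
[1] bne  r2, r3, L5  →  {r0:0, r1:4, r2:10, r3:65530}  ⟨branch taken⟩
[2] slti  r2, r3, 9  →  {r0:0, r1:4, r2:0, r3:65530}
[5] addi  r1, r2, 2  →  {r0:0, r1:2, r2:0, r3:65530}
[6] sub  r3, r3, r3  →  {r0:0, r1:2, r2:0, r3:0}
[7] or   r1, r1, r0  →  {r0:0, r1:2, r2:0, r3:0}
[8] nor  r3, r0, r2  →  {r0:0, r1:2, r2:0, r3:65535}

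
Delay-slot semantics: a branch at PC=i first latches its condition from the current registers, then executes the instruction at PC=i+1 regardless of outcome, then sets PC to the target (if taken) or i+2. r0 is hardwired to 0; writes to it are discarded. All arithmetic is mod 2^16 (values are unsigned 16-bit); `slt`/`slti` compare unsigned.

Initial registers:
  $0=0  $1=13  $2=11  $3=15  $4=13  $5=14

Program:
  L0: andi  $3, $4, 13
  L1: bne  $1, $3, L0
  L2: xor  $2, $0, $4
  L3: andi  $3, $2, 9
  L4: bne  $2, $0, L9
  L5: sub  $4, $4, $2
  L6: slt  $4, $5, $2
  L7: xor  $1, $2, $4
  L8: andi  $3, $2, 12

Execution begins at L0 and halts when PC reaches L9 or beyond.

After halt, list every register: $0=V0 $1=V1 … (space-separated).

[0] andi  $3, $4, 13  →  {$0:0, $1:13, $2:11, $3:13, $4:13, $5:14}
[1] bne  $1, $3, L0  →  {$0:0, $1:13, $2:11, $3:13, $4:13, $5:14}  ⟨branch fallthrough⟩
[2] xor  $2, $0, $4  →  {$0:0, $1:13, $2:13, $3:13, $4:13, $5:14}
[3] andi  $3, $2, 9  →  {$0:0, $1:13, $2:13, $3:9, $4:13, $5:14}
[4] bne  $2, $0, L9  →  {$0:0, $1:13, $2:13, $3:9, $4:13, $5:14}  ⟨branch taken⟩
[5] sub  $4, $4, $2  →  {$0:0, $1:13, $2:13, $3:9, $4:0, $5:14}

$0=0 $1=13 $2=13 $3=9 $4=0 $5=14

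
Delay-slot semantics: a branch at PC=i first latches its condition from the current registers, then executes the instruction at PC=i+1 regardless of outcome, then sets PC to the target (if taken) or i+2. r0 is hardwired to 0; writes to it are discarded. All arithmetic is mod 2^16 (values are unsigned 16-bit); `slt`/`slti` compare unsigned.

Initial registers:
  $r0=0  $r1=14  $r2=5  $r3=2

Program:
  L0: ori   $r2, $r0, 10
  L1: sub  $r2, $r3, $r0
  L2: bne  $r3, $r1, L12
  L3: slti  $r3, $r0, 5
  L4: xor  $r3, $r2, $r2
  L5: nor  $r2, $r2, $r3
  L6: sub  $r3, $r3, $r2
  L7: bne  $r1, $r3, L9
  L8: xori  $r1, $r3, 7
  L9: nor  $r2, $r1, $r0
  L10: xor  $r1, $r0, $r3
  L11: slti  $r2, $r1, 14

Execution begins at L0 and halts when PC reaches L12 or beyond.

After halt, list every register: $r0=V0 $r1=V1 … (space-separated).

#0 ori   $r2, $r0, 10 ; 0/14/10/2
#1 sub  $r2, $r3, $r0 ; 0/14/2/2
#2 bne  $r3, $r1, L12 ; 0/14/2/2 ; →target
#3 slti  $r3, $r0, 5 ; 0/14/2/1

$r0=0 $r1=14 $r2=2 $r3=1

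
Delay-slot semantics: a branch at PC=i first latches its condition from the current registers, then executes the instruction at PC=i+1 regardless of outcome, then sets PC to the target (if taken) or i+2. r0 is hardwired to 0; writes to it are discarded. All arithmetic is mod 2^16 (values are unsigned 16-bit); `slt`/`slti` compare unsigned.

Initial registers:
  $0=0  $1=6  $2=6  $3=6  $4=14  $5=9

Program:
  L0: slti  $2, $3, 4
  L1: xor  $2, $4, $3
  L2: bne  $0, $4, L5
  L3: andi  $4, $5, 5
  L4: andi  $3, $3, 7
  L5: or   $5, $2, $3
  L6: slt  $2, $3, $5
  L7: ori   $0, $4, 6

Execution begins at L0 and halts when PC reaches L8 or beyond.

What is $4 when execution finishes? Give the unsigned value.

  step pc=0: slti  $2, $3, 4  regs=(0,6,0,6,14,9)
  step pc=1: xor  $2, $4, $3  regs=(0,6,8,6,14,9)
  step pc=2: bne  $0, $4, L5  cond=T  regs=(0,6,8,6,14,9)
  step pc=3: andi  $4, $5, 5  regs=(0,6,8,6,1,9)
  step pc=5: or   $5, $2, $3  regs=(0,6,8,6,1,14)
  step pc=6: slt  $2, $3, $5  regs=(0,6,1,6,1,14)
  step pc=7: ori   $0, $4, 6  regs=(0,6,1,6,1,14)

1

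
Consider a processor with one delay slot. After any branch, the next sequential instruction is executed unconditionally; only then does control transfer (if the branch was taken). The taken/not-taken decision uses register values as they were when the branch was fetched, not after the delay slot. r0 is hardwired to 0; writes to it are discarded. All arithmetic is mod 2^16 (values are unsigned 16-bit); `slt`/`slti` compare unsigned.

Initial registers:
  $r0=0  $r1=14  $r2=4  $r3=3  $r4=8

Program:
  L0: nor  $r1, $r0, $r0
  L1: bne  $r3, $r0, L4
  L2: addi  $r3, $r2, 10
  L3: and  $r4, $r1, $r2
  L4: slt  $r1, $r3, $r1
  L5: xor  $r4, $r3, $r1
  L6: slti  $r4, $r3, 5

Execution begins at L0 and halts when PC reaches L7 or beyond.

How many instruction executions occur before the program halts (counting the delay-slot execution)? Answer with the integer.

PC=0  nor  $r1, $r0, $r0     | $r0=0 $r1=65535 $r2=4 $r3=3 $r4=8
PC=1  bne  $r3, $r0, L4      | $r0=0 $r1=65535 $r2=4 $r3=3 $r4=8  [TAKEN]
PC=2  addi  $r3, $r2, 10     | $r0=0 $r1=65535 $r2=4 $r3=14 $r4=8
PC=4  slt  $r1, $r3, $r1     | $r0=0 $r1=1 $r2=4 $r3=14 $r4=8
PC=5  xor  $r4, $r3, $r1     | $r0=0 $r1=1 $r2=4 $r3=14 $r4=15
PC=6  slti  $r4, $r3, 5      | $r0=0 $r1=1 $r2=4 $r3=14 $r4=0

6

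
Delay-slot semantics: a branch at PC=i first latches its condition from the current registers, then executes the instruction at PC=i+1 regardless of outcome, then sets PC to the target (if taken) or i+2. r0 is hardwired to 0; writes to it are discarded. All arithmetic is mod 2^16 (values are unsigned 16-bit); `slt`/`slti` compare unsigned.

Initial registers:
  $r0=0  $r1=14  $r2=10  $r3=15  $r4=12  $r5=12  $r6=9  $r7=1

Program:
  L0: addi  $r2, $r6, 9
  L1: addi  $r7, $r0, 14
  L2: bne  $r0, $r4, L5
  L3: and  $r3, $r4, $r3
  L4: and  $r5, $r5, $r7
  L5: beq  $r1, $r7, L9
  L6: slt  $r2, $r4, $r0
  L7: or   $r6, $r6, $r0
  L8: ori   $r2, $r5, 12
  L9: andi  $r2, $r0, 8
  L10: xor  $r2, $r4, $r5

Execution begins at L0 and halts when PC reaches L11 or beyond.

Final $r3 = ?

12

[0] addi  $r2, $r6, 9  →  {$r0:0, $r1:14, $r2:18, $r3:15, $r4:12, $r5:12, $r6:9, $r7:1}
[1] addi  $r7, $r0, 14  →  {$r0:0, $r1:14, $r2:18, $r3:15, $r4:12, $r5:12, $r6:9, $r7:14}
[2] bne  $r0, $r4, L5  →  {$r0:0, $r1:14, $r2:18, $r3:15, $r4:12, $r5:12, $r6:9, $r7:14}  ⟨branch taken⟩
[3] and  $r3, $r4, $r3  →  {$r0:0, $r1:14, $r2:18, $r3:12, $r4:12, $r5:12, $r6:9, $r7:14}
[5] beq  $r1, $r7, L9  →  {$r0:0, $r1:14, $r2:18, $r3:12, $r4:12, $r5:12, $r6:9, $r7:14}  ⟨branch taken⟩
[6] slt  $r2, $r4, $r0  →  {$r0:0, $r1:14, $r2:0, $r3:12, $r4:12, $r5:12, $r6:9, $r7:14}
[9] andi  $r2, $r0, 8  →  {$r0:0, $r1:14, $r2:0, $r3:12, $r4:12, $r5:12, $r6:9, $r7:14}
[10] xor  $r2, $r4, $r5  →  {$r0:0, $r1:14, $r2:0, $r3:12, $r4:12, $r5:12, $r6:9, $r7:14}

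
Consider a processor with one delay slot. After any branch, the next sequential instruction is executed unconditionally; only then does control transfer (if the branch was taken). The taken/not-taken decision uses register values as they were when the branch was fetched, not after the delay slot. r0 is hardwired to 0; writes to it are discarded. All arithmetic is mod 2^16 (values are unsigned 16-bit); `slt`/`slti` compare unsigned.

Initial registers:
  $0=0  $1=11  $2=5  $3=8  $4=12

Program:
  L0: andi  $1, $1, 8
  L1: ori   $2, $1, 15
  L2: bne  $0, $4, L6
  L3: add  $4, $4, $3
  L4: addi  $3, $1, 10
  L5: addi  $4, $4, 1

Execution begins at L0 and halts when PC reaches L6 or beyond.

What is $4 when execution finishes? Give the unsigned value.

20

[0] andi  $1, $1, 8  →  {$0:0, $1:8, $2:5, $3:8, $4:12}
[1] ori   $2, $1, 15  →  {$0:0, $1:8, $2:15, $3:8, $4:12}
[2] bne  $0, $4, L6  →  {$0:0, $1:8, $2:15, $3:8, $4:12}  ⟨branch taken⟩
[3] add  $4, $4, $3  →  {$0:0, $1:8, $2:15, $3:8, $4:20}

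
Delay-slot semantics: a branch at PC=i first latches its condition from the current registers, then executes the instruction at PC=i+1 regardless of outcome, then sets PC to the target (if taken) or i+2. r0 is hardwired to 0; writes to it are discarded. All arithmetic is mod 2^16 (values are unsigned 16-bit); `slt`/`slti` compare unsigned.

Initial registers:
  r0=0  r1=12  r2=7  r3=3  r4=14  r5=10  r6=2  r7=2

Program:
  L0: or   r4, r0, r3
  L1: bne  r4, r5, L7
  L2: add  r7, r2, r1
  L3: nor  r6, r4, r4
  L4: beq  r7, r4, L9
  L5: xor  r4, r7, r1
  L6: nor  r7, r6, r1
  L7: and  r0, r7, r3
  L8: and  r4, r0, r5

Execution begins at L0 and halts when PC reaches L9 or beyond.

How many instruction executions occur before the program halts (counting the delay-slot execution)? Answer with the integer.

[0] or   r4, r0, r3  →  {r0:0, r1:12, r2:7, r3:3, r4:3, r5:10, r6:2, r7:2}
[1] bne  r4, r5, L7  →  {r0:0, r1:12, r2:7, r3:3, r4:3, r5:10, r6:2, r7:2}  ⟨branch taken⟩
[2] add  r7, r2, r1  →  {r0:0, r1:12, r2:7, r3:3, r4:3, r5:10, r6:2, r7:19}
[7] and  r0, r7, r3  →  {r0:0, r1:12, r2:7, r3:3, r4:3, r5:10, r6:2, r7:19}
[8] and  r4, r0, r5  →  {r0:0, r1:12, r2:7, r3:3, r4:0, r5:10, r6:2, r7:19}

5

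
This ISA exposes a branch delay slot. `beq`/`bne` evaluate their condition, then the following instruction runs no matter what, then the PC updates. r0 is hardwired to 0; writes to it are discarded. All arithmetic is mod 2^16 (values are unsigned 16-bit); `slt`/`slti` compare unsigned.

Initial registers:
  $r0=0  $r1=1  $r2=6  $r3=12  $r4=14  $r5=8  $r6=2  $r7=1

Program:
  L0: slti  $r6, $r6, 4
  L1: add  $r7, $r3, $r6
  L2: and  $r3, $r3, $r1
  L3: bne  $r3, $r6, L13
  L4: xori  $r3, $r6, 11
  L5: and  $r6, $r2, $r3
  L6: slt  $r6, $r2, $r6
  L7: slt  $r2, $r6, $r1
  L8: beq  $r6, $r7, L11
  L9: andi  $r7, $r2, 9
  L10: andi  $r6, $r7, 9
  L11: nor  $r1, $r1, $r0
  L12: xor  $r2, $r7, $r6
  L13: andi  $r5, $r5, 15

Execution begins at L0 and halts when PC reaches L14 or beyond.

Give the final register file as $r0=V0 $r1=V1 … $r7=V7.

$r0=0 $r1=1 $r2=6 $r3=10 $r4=14 $r5=8 $r6=1 $r7=13

#0 slti  $r6, $r6, 4 ; 0/1/6/12/14/8/1/1
#1 add  $r7, $r3, $r6 ; 0/1/6/12/14/8/1/13
#2 and  $r3, $r3, $r1 ; 0/1/6/0/14/8/1/13
#3 bne  $r3, $r6, L13 ; 0/1/6/0/14/8/1/13 ; →target
#4 xori  $r3, $r6, 11 ; 0/1/6/10/14/8/1/13
#13 andi  $r5, $r5, 15 ; 0/1/6/10/14/8/1/13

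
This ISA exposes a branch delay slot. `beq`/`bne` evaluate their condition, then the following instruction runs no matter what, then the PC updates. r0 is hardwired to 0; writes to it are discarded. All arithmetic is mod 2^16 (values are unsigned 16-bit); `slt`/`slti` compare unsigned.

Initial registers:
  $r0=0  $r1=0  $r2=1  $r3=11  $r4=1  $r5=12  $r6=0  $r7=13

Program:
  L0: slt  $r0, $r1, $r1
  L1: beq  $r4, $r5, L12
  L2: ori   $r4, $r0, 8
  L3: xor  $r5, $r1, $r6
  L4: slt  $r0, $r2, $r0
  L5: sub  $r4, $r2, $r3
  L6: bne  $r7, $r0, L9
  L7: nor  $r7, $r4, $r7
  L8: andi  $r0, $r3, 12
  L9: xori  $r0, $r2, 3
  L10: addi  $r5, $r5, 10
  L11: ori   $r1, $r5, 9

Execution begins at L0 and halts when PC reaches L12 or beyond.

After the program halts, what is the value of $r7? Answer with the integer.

#0 slt  $r0, $r1, $r1 ; 0/0/1/11/1/12/0/13
#1 beq  $r4, $r5, L12 ; 0/0/1/11/1/12/0/13 ; →fallthru
#2 ori   $r4, $r0, 8 ; 0/0/1/11/8/12/0/13
#3 xor  $r5, $r1, $r6 ; 0/0/1/11/8/0/0/13
#4 slt  $r0, $r2, $r0 ; 0/0/1/11/8/0/0/13
#5 sub  $r4, $r2, $r3 ; 0/0/1/11/65526/0/0/13
#6 bne  $r7, $r0, L9 ; 0/0/1/11/65526/0/0/13 ; →target
#7 nor  $r7, $r4, $r7 ; 0/0/1/11/65526/0/0/0
#9 xori  $r0, $r2, 3 ; 0/0/1/11/65526/0/0/0
#10 addi  $r5, $r5, 10 ; 0/0/1/11/65526/10/0/0
#11 ori   $r1, $r5, 9 ; 0/11/1/11/65526/10/0/0

0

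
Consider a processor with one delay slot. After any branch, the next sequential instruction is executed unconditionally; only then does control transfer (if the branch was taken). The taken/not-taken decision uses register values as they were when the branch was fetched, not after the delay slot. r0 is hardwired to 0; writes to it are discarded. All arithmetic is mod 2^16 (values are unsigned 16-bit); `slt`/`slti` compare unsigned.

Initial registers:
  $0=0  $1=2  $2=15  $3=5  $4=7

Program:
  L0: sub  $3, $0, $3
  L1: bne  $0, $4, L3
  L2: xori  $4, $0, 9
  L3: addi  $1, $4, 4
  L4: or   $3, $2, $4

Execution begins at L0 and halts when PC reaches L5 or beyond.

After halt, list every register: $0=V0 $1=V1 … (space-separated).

$0=0 $1=13 $2=15 $3=15 $4=9

#0 sub  $3, $0, $3 ; 0/2/15/65531/7
#1 bne  $0, $4, L3 ; 0/2/15/65531/7 ; →target
#2 xori  $4, $0, 9 ; 0/2/15/65531/9
#3 addi  $1, $4, 4 ; 0/13/15/65531/9
#4 or   $3, $2, $4 ; 0/13/15/15/9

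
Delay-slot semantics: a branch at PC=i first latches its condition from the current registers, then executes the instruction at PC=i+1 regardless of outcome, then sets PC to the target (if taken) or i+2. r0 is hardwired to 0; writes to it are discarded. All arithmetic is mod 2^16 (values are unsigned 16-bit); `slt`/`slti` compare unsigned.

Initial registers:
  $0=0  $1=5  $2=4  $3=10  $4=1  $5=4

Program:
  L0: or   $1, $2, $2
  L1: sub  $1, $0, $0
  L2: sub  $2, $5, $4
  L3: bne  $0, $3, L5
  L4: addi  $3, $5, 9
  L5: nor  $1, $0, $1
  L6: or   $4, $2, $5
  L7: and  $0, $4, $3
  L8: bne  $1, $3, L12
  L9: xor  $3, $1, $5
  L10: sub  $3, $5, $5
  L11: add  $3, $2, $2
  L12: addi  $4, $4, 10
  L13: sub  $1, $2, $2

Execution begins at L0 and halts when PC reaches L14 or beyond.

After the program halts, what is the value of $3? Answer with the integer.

65531

[0] or   $1, $2, $2  →  {$0:0, $1:4, $2:4, $3:10, $4:1, $5:4}
[1] sub  $1, $0, $0  →  {$0:0, $1:0, $2:4, $3:10, $4:1, $5:4}
[2] sub  $2, $5, $4  →  {$0:0, $1:0, $2:3, $3:10, $4:1, $5:4}
[3] bne  $0, $3, L5  →  {$0:0, $1:0, $2:3, $3:10, $4:1, $5:4}  ⟨branch taken⟩
[4] addi  $3, $5, 9  →  {$0:0, $1:0, $2:3, $3:13, $4:1, $5:4}
[5] nor  $1, $0, $1  →  {$0:0, $1:65535, $2:3, $3:13, $4:1, $5:4}
[6] or   $4, $2, $5  →  {$0:0, $1:65535, $2:3, $3:13, $4:7, $5:4}
[7] and  $0, $4, $3  →  {$0:0, $1:65535, $2:3, $3:13, $4:7, $5:4}
[8] bne  $1, $3, L12  →  {$0:0, $1:65535, $2:3, $3:13, $4:7, $5:4}  ⟨branch taken⟩
[9] xor  $3, $1, $5  →  {$0:0, $1:65535, $2:3, $3:65531, $4:7, $5:4}
[12] addi  $4, $4, 10  →  {$0:0, $1:65535, $2:3, $3:65531, $4:17, $5:4}
[13] sub  $1, $2, $2  →  {$0:0, $1:0, $2:3, $3:65531, $4:17, $5:4}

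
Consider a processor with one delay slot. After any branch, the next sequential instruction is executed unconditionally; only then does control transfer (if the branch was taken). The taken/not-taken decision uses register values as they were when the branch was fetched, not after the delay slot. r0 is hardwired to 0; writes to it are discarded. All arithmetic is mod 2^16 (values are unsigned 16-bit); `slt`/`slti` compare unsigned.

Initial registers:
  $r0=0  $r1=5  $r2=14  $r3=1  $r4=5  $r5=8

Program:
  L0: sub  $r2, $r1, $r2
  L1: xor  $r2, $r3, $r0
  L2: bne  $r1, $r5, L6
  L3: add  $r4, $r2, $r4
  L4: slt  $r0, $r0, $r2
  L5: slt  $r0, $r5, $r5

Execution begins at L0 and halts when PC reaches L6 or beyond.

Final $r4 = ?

6

  step pc=0: sub  $r2, $r1, $r2  regs=(0,5,65527,1,5,8)
  step pc=1: xor  $r2, $r3, $r0  regs=(0,5,1,1,5,8)
  step pc=2: bne  $r1, $r5, L6  cond=T  regs=(0,5,1,1,5,8)
  step pc=3: add  $r4, $r2, $r4  regs=(0,5,1,1,6,8)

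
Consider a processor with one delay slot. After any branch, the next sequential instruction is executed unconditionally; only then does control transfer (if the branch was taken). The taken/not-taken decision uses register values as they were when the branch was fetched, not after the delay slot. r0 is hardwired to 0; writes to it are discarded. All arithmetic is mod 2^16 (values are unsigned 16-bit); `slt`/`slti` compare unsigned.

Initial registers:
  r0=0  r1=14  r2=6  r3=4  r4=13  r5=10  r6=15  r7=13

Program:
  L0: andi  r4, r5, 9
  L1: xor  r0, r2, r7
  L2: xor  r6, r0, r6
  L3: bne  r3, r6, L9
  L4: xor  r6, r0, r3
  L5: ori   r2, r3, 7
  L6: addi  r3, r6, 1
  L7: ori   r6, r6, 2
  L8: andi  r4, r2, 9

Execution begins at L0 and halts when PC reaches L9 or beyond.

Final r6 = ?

4

#0 andi  r4, r5, 9 ; 0/14/6/4/8/10/15/13
#1 xor  r0, r2, r7 ; 0/14/6/4/8/10/15/13
#2 xor  r6, r0, r6 ; 0/14/6/4/8/10/15/13
#3 bne  r3, r6, L9 ; 0/14/6/4/8/10/15/13 ; →target
#4 xor  r6, r0, r3 ; 0/14/6/4/8/10/4/13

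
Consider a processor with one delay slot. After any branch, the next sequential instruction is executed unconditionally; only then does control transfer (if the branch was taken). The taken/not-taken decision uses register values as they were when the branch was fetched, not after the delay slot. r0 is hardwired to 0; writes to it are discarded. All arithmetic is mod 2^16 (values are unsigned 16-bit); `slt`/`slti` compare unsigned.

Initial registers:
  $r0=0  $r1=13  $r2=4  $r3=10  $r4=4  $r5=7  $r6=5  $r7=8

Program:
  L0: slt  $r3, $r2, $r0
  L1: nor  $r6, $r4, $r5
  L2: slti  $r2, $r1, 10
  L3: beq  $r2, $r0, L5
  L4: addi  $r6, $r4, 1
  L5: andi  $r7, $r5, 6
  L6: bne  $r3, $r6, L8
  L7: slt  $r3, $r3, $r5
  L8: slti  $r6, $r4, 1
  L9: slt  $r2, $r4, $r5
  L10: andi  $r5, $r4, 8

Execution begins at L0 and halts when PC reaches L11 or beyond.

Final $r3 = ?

  step pc=0: slt  $r3, $r2, $r0  regs=(0,13,4,0,4,7,5,8)
  step pc=1: nor  $r6, $r4, $r5  regs=(0,13,4,0,4,7,65528,8)
  step pc=2: slti  $r2, $r1, 10  regs=(0,13,0,0,4,7,65528,8)
  step pc=3: beq  $r2, $r0, L5  cond=T  regs=(0,13,0,0,4,7,65528,8)
  step pc=4: addi  $r6, $r4, 1  regs=(0,13,0,0,4,7,5,8)
  step pc=5: andi  $r7, $r5, 6  regs=(0,13,0,0,4,7,5,6)
  step pc=6: bne  $r3, $r6, L8  cond=T  regs=(0,13,0,0,4,7,5,6)
  step pc=7: slt  $r3, $r3, $r5  regs=(0,13,0,1,4,7,5,6)
  step pc=8: slti  $r6, $r4, 1  regs=(0,13,0,1,4,7,0,6)
  step pc=9: slt  $r2, $r4, $r5  regs=(0,13,1,1,4,7,0,6)
  step pc=10: andi  $r5, $r4, 8  regs=(0,13,1,1,4,0,0,6)

1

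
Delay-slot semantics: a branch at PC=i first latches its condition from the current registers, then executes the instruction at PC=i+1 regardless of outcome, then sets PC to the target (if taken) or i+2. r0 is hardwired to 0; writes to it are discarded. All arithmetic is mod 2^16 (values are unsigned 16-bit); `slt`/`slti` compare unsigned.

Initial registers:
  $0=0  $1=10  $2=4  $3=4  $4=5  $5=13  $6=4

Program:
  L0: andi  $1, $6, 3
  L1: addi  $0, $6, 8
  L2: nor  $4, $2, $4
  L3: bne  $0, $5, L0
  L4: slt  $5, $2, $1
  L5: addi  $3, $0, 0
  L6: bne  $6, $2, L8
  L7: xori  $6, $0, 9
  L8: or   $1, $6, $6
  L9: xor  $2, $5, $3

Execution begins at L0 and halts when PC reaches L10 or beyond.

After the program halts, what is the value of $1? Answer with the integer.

[0] andi  $1, $6, 3  →  {$0:0, $1:0, $2:4, $3:4, $4:5, $5:13, $6:4}
[1] addi  $0, $6, 8  →  {$0:0, $1:0, $2:4, $3:4, $4:5, $5:13, $6:4}
[2] nor  $4, $2, $4  →  {$0:0, $1:0, $2:4, $3:4, $4:65530, $5:13, $6:4}
[3] bne  $0, $5, L0  →  {$0:0, $1:0, $2:4, $3:4, $4:65530, $5:13, $6:4}  ⟨branch taken⟩
[4] slt  $5, $2, $1  →  {$0:0, $1:0, $2:4, $3:4, $4:65530, $5:0, $6:4}
[0] andi  $1, $6, 3  →  {$0:0, $1:0, $2:4, $3:4, $4:65530, $5:0, $6:4}
[1] addi  $0, $6, 8  →  {$0:0, $1:0, $2:4, $3:4, $4:65530, $5:0, $6:4}
[2] nor  $4, $2, $4  →  {$0:0, $1:0, $2:4, $3:4, $4:1, $5:0, $6:4}
[3] bne  $0, $5, L0  →  {$0:0, $1:0, $2:4, $3:4, $4:1, $5:0, $6:4}  ⟨branch fallthrough⟩
[4] slt  $5, $2, $1  →  {$0:0, $1:0, $2:4, $3:4, $4:1, $5:0, $6:4}
[5] addi  $3, $0, 0  →  {$0:0, $1:0, $2:4, $3:0, $4:1, $5:0, $6:4}
[6] bne  $6, $2, L8  →  {$0:0, $1:0, $2:4, $3:0, $4:1, $5:0, $6:4}  ⟨branch fallthrough⟩
[7] xori  $6, $0, 9  →  {$0:0, $1:0, $2:4, $3:0, $4:1, $5:0, $6:9}
[8] or   $1, $6, $6  →  {$0:0, $1:9, $2:4, $3:0, $4:1, $5:0, $6:9}
[9] xor  $2, $5, $3  →  {$0:0, $1:9, $2:0, $3:0, $4:1, $5:0, $6:9}

9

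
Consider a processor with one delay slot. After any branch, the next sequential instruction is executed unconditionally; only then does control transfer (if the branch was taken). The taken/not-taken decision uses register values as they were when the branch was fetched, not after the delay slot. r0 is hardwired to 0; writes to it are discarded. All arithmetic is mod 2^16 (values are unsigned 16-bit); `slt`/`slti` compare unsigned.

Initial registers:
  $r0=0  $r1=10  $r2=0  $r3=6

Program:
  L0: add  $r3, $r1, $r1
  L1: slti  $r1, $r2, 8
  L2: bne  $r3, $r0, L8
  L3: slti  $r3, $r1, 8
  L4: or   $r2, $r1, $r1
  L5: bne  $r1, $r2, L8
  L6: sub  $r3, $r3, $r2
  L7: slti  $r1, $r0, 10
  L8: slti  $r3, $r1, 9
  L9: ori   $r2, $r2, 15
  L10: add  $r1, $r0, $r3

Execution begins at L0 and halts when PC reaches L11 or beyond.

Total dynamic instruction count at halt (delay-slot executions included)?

7

  step pc=0: add  $r3, $r1, $r1  regs=(0,10,0,20)
  step pc=1: slti  $r1, $r2, 8  regs=(0,1,0,20)
  step pc=2: bne  $r3, $r0, L8  cond=T  regs=(0,1,0,20)
  step pc=3: slti  $r3, $r1, 8  regs=(0,1,0,1)
  step pc=8: slti  $r3, $r1, 9  regs=(0,1,0,1)
  step pc=9: ori   $r2, $r2, 15  regs=(0,1,15,1)
  step pc=10: add  $r1, $r0, $r3  regs=(0,1,15,1)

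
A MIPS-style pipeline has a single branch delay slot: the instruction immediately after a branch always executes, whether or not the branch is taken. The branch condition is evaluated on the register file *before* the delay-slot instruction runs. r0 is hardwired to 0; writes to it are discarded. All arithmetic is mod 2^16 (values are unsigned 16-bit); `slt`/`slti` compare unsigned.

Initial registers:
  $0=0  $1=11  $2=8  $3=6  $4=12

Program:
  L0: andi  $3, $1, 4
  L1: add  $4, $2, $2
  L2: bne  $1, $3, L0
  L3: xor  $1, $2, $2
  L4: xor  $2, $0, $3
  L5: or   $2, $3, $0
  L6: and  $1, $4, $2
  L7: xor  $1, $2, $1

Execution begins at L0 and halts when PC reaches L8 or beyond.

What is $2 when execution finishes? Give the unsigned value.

  step pc=0: andi  $3, $1, 4  regs=(0,11,8,0,12)
  step pc=1: add  $4, $2, $2  regs=(0,11,8,0,16)
  step pc=2: bne  $1, $3, L0  cond=T  regs=(0,11,8,0,16)
  step pc=3: xor  $1, $2, $2  regs=(0,0,8,0,16)
  step pc=0: andi  $3, $1, 4  regs=(0,0,8,0,16)
  step pc=1: add  $4, $2, $2  regs=(0,0,8,0,16)
  step pc=2: bne  $1, $3, L0  cond=F  regs=(0,0,8,0,16)
  step pc=3: xor  $1, $2, $2  regs=(0,0,8,0,16)
  step pc=4: xor  $2, $0, $3  regs=(0,0,0,0,16)
  step pc=5: or   $2, $3, $0  regs=(0,0,0,0,16)
  step pc=6: and  $1, $4, $2  regs=(0,0,0,0,16)
  step pc=7: xor  $1, $2, $1  regs=(0,0,0,0,16)

0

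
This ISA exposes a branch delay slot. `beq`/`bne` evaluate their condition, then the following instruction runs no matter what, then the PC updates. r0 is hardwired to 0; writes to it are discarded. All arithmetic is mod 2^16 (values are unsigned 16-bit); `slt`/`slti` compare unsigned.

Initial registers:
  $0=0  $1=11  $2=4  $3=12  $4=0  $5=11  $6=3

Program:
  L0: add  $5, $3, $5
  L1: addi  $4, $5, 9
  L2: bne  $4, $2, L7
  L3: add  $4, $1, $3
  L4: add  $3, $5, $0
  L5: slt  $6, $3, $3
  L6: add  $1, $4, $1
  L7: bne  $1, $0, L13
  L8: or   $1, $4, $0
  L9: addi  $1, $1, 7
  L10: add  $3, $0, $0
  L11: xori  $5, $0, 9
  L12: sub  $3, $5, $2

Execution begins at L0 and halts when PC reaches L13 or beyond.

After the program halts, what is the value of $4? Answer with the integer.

23

#0 add  $5, $3, $5 ; 0/11/4/12/0/23/3
#1 addi  $4, $5, 9 ; 0/11/4/12/32/23/3
#2 bne  $4, $2, L7 ; 0/11/4/12/32/23/3 ; →target
#3 add  $4, $1, $3 ; 0/11/4/12/23/23/3
#7 bne  $1, $0, L13 ; 0/11/4/12/23/23/3 ; →target
#8 or   $1, $4, $0 ; 0/23/4/12/23/23/3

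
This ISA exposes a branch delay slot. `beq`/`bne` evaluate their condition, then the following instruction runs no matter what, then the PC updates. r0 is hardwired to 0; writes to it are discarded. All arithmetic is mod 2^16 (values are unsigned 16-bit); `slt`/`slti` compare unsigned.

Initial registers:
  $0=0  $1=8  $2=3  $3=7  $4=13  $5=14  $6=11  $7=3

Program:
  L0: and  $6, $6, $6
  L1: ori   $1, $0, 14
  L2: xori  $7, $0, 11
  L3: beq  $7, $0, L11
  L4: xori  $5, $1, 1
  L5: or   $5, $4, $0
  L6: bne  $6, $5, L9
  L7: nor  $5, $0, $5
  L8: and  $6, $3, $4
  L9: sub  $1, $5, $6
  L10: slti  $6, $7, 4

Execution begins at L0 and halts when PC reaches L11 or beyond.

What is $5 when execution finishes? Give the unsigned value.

#0 and  $6, $6, $6 ; 0/8/3/7/13/14/11/3
#1 ori   $1, $0, 14 ; 0/14/3/7/13/14/11/3
#2 xori  $7, $0, 11 ; 0/14/3/7/13/14/11/11
#3 beq  $7, $0, L11 ; 0/14/3/7/13/14/11/11 ; →fallthru
#4 xori  $5, $1, 1 ; 0/14/3/7/13/15/11/11
#5 or   $5, $4, $0 ; 0/14/3/7/13/13/11/11
#6 bne  $6, $5, L9 ; 0/14/3/7/13/13/11/11 ; →target
#7 nor  $5, $0, $5 ; 0/14/3/7/13/65522/11/11
#9 sub  $1, $5, $6 ; 0/65511/3/7/13/65522/11/11
#10 slti  $6, $7, 4 ; 0/65511/3/7/13/65522/0/11

65522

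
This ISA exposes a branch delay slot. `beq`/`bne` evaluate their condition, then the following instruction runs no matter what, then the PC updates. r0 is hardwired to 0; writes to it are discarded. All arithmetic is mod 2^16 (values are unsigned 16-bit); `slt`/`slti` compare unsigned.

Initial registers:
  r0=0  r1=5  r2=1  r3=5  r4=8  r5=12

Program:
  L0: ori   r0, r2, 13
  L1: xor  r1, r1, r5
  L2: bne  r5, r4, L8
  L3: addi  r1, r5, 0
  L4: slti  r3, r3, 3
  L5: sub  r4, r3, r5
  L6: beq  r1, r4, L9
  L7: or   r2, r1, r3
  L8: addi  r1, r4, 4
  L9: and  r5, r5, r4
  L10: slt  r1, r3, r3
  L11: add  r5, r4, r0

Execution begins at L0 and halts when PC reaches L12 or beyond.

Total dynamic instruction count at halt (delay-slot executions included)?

8

[0] ori   r0, r2, 13  →  {r0:0, r1:5, r2:1, r3:5, r4:8, r5:12}
[1] xor  r1, r1, r5  →  {r0:0, r1:9, r2:1, r3:5, r4:8, r5:12}
[2] bne  r5, r4, L8  →  {r0:0, r1:9, r2:1, r3:5, r4:8, r5:12}  ⟨branch taken⟩
[3] addi  r1, r5, 0  →  {r0:0, r1:12, r2:1, r3:5, r4:8, r5:12}
[8] addi  r1, r4, 4  →  {r0:0, r1:12, r2:1, r3:5, r4:8, r5:12}
[9] and  r5, r5, r4  →  {r0:0, r1:12, r2:1, r3:5, r4:8, r5:8}
[10] slt  r1, r3, r3  →  {r0:0, r1:0, r2:1, r3:5, r4:8, r5:8}
[11] add  r5, r4, r0  →  {r0:0, r1:0, r2:1, r3:5, r4:8, r5:8}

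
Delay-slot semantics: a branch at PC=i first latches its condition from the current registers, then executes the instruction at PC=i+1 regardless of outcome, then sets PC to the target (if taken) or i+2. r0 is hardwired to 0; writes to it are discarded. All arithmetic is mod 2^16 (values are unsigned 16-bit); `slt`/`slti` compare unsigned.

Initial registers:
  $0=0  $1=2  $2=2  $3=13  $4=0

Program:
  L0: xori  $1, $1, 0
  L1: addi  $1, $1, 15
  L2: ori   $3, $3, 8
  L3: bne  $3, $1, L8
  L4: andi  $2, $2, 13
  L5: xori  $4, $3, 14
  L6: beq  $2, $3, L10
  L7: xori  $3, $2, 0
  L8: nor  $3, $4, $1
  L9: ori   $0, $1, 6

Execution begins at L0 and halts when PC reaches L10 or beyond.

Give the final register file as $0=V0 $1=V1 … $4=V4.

$0=0 $1=17 $2=0 $3=65518 $4=0

PC=0  xori  $1, $1, 0        | $0=0 $1=2 $2=2 $3=13 $4=0
PC=1  addi  $1, $1, 15       | $0=0 $1=17 $2=2 $3=13 $4=0
PC=2  ori   $3, $3, 8        | $0=0 $1=17 $2=2 $3=13 $4=0
PC=3  bne  $3, $1, L8        | $0=0 $1=17 $2=2 $3=13 $4=0  [TAKEN]
PC=4  andi  $2, $2, 13       | $0=0 $1=17 $2=0 $3=13 $4=0
PC=8  nor  $3, $4, $1        | $0=0 $1=17 $2=0 $3=65518 $4=0
PC=9  ori   $0, $1, 6        | $0=0 $1=17 $2=0 $3=65518 $4=0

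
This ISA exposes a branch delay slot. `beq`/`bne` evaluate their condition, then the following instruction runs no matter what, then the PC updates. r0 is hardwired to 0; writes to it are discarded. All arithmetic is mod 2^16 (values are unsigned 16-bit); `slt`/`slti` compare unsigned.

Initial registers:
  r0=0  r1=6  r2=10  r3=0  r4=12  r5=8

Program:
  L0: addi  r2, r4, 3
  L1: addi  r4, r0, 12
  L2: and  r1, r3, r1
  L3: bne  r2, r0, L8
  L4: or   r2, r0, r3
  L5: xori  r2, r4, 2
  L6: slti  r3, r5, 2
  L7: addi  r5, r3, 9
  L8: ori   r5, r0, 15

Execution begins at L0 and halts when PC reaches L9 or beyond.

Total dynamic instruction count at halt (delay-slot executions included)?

#0 addi  r2, r4, 3 ; 0/6/15/0/12/8
#1 addi  r4, r0, 12 ; 0/6/15/0/12/8
#2 and  r1, r3, r1 ; 0/0/15/0/12/8
#3 bne  r2, r0, L8 ; 0/0/15/0/12/8 ; →target
#4 or   r2, r0, r3 ; 0/0/0/0/12/8
#8 ori   r5, r0, 15 ; 0/0/0/0/12/15

6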